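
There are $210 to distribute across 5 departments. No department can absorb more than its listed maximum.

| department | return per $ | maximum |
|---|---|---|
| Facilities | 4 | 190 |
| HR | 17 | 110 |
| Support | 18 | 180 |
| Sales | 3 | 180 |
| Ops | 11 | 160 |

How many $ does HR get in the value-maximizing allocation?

30

Order the departments by return per $: Support 18 > HR 17 > Ops 11 > Facilities 4 > Sales 3.
Give Support 180 to hit its cap of 180 — 30 left.
Only 30 left; HR takes them to reach 30.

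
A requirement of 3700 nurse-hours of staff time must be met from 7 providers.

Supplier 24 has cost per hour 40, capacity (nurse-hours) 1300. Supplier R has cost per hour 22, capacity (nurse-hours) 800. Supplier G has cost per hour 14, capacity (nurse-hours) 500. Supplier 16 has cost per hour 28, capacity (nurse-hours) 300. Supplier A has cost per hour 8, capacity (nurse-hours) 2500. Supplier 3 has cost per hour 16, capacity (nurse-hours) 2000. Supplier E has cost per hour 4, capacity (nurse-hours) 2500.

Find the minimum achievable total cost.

Use providers in increasing cost order.
Supplier E (4): use full 2500 → 1200 nurse-hours to go.
Supplier A at 8: take 1200 of its 2500 → requirement met.
Supplier G, Supplier 3, Supplier R, Supplier 16, Supplier 24: unused.
Cost = 2500×4 + 1200×8 = 19600.

19600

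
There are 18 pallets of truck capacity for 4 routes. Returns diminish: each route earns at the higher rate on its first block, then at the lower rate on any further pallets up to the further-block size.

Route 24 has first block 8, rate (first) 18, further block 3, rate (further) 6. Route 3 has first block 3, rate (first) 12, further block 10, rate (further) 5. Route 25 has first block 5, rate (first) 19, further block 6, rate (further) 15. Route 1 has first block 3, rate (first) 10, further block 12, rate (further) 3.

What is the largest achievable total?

Treat each block as its own option and order by rate: Route 25/first 19 > Route 24/first 18 > Route 25/second 15 > Route 3/first 12 > Route 1/first 10 > Route 24/second 6 > Route 3/second 5 > Route 1/second 3.
Route 25 first at 19: fill all 5 — 13 left.
Route 24/first (18): +8 — 5 left.
5 remain; put them into Route 25 second at 15.
Total = 19×5 + 18×8 + 15×5 = 314.

314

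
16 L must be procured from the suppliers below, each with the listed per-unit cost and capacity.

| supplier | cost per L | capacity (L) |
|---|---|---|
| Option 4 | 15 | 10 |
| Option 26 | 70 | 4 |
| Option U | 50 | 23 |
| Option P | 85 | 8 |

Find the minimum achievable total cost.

450

Cheapest first:
Take 10 from Option 4 at 15 ; need 6 more.
Take 6 from Option U at 50 to finish.
Option 26, Option P: unused.
Cost = 10×15 + 6×50 = 450.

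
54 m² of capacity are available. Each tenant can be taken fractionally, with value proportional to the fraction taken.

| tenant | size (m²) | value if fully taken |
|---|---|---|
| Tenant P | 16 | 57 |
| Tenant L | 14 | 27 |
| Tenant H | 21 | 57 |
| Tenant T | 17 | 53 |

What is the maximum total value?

Rank by value-to-size ratio: Tenant P 57/16≈3.56, Tenant T 53/17≈3.12, Tenant H 57/21≈2.71, Tenant L 27/14≈1.93.
All 16 m² of Tenant P fit (value 57) — 38 remain.
All 17 m² of Tenant T fit (value 53) — 21 remain.
Tenant H: take in full, 21 m² for value 57 — 0 left.
Total value = 167.

167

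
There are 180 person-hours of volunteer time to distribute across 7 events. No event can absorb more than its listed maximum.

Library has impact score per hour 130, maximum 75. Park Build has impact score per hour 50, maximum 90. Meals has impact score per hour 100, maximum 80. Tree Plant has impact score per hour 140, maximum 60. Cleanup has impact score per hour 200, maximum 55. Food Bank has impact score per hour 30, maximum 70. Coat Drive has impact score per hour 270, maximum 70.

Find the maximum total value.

37600

Order the events by impact score per hour: Coat Drive 270 > Cleanup 200 > Tree Plant 140 > Library 130 > Meals 100 > Park Build 50 > Food Bank 30.
Coat Drive: +70 to 70 (cap) ; 110 left.
Cleanup: +55 to 55 (cap) ; 55 left.
Only 55 left; Tree Plant takes them to reach 55.
Total = 140×55 + 200×55 + 270×70 = 37600.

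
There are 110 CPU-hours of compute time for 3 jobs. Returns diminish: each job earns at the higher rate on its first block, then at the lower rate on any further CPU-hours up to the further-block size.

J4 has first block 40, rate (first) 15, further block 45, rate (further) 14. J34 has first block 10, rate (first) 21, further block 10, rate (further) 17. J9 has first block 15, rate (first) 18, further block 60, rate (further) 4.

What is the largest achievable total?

Treat each block as its own option and order by rate: J34/T1 21 > J9/T1 18 > J34/T2 17 > J4/T1 15 > J4/T2 14 > J9/T2 4.
J34/T1 (21): +10 — 100 left.
Fill J9 T1 block (15 at 18) — 85 left.
J34/T2 (17): +10 — 75 left.
J4/T1 (15): +40 — 35 left.
J4/T2: +35 of 45 at 14; pool empty.
Total = 21×10 + 18×15 + 17×10 + 15×40 + 14×35 = 1740.

1740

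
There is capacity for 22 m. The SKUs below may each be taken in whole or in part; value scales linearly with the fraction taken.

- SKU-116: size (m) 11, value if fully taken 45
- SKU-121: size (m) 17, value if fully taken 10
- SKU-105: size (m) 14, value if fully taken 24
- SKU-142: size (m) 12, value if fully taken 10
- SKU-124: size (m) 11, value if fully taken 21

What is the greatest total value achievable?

66

Sort by value density: SKU-116 45/11≈4.09, SKU-124 21/11≈1.91, SKU-105 24/14≈1.71, SKU-142 10/12≈0.833, SKU-121 10/17≈0.588.
Take all of SKU-116 (11 m, value 45) → 11 m left.
All 11 m of SKU-124 fit (value 21) → 0 remain.
Total value = 66.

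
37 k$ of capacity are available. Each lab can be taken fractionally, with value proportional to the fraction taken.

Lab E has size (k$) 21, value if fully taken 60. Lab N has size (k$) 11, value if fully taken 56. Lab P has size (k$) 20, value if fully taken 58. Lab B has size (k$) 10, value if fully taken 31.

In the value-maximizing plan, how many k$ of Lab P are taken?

Rank by value-to-size ratio: Lab N 56/11≈5.09, Lab B 31/10≈3.1, Lab P 58/20≈2.9, Lab E 60/21≈2.86.
All 11 k$ of Lab N fit (value 56) — 26 remain.
Lab B: take in full, 10 k$ for value 31 — 16 left.
Fill the last 16 k$ with part of Lab P: 16/20 of it earns 46.4.

16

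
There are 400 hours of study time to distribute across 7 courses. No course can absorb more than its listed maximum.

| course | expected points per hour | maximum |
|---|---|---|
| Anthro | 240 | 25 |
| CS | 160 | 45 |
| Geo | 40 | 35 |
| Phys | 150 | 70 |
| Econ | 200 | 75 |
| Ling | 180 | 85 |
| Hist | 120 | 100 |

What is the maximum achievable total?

Rank by expected points per hour: Anthro 240 > Econ 200 > Ling 180 > CS 160 > Phys 150 > Hist 120 > Geo 40.
Anthro: +25 to 25 (cap) → 375 left.
Give Econ 75 to hit its cap of 75 → 300 left.
Ling takes 85 to reach its cap of 85 → 215 left.
CS: +45 to 45 (cap) → 170 left.
Give Phys 70 to hit its cap of 70 → 100 left.
Hist: +100 to 100 (cap) → 0 left.
Total = 240×25 + 160×45 + 150×70 + 200×75 + 180×85 + 120×100 = 66000.

66000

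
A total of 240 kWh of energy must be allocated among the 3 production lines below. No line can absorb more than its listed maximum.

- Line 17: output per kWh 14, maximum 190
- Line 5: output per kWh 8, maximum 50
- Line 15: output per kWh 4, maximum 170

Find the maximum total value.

Highest output per kWh first: Line 17 14 > Line 5 8 > Line 15 4.
Line 17 takes 190 to reach its cap of 190 ; 50 left.
Line 5 takes 50 to reach its cap of 50 ; 0 left.
Total = 14×190 + 8×50 = 3060.

3060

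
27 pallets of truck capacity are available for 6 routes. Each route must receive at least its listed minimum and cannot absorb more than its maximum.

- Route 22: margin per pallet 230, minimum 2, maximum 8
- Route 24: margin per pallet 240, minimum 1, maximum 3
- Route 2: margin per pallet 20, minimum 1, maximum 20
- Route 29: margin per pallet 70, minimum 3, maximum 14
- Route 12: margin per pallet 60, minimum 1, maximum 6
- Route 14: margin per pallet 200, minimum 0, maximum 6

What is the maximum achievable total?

4400

Meeting every minimum uses 2+1+1+3+1+0 = 8 pallets, leaving 19.
Highest margin per pallet first: Route 24 240 > Route 22 230 > Route 14 200 > Route 29 70 > Route 12 60 > Route 2 20.
Give Route 24 2 more to hit its cap of 3 ; 17 left.
Route 22 takes 6 more to reach its cap of 8 ; 11 left.
Route 14: +6 to 6 (cap) ; 5 left.
Route 29: +5 (room for 11) → 8. Pool exhausted.
Total = 230×8 + 240×3 + 20×1 + 70×8 + 60×1 + 200×6 = 4400.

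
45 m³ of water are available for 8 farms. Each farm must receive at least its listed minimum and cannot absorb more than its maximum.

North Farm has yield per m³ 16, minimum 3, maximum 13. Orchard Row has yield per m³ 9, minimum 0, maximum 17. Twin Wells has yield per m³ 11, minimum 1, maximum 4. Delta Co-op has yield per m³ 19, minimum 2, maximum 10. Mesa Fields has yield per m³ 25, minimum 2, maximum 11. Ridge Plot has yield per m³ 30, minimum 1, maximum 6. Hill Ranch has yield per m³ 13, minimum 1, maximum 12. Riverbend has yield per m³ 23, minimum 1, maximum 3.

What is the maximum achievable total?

946

Meeting every minimum uses 3+0+1+2+2+1+1+1 = 11 m³, leaving 34.
Order the farms by yield per m³: Ridge Plot 30 > Mesa Fields 25 > Riverbend 23 > Delta Co-op 19 > North Farm 16 > Hill Ranch 13 > Twin Wells 11 > Orchard Row 9.
Ridge Plot takes 5 more to reach its cap of 6 ; 29 left.
Mesa Fields takes 9 more to reach its cap of 11 ; 20 left.
Riverbend takes 2 more to reach its cap of 3 ; 18 left.
Delta Co-op takes 8 more to reach its cap of 10 ; 10 left.
North Farm: +10 to 13 (cap) ; 0 left.
Total = 16×13 + 11×1 + 19×10 + 25×11 + 30×6 + 13×1 + 23×3 = 946.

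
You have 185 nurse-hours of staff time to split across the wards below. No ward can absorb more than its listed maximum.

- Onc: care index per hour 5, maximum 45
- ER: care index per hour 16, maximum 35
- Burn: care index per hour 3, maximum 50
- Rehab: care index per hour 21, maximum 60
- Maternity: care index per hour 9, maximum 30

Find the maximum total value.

Highest care index per hour first: Rehab 21 > ER 16 > Maternity 9 > Onc 5 > Burn 3.
Rehab: +60 to 60 (cap) ; 125 left.
ER takes 35 to reach its cap of 35 ; 90 left.
Give Maternity 30 to hit its cap of 30 ; 60 left.
Onc takes 45 to reach its cap of 45 ; 15 left.
Only 15 left; Burn takes them to reach 15.
Total = 5×45 + 16×35 + 3×15 + 21×60 + 9×30 = 2360.

2360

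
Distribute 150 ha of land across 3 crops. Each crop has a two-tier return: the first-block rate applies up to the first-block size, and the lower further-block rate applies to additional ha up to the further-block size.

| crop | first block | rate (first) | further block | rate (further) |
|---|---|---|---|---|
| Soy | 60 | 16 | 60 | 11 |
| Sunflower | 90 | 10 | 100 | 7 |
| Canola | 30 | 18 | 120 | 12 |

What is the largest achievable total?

2220

Treat each block as its own option and order by rate: Canola/first 18 > Soy/first 16 > Canola/second 12 > Soy/second 11 > Sunflower/first 10 > Sunflower/second 7.
Fill Canola first block (30 at 18) → 120 left.
Soy/first (16): +60 → 60 left.
60 remain; put them into Canola second at 12.
Total = 18×30 + 16×60 + 12×60 = 2220.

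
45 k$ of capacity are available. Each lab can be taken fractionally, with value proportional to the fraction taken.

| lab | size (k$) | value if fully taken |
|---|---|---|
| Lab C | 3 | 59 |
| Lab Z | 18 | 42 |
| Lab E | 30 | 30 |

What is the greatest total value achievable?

125

Rank by value-to-size ratio: Lab C 59/3≈19.7, Lab Z 42/18≈2.33, Lab E 30/30≈1.
Take all of Lab C (3 k$, value 59) → 42 k$ left.
Take all of Lab Z (18 k$, value 42) → 24 k$ left.
Only 24 k$ remain; take 24/30 of Lab E for value 30×24/30 = 24.
Total value = 125.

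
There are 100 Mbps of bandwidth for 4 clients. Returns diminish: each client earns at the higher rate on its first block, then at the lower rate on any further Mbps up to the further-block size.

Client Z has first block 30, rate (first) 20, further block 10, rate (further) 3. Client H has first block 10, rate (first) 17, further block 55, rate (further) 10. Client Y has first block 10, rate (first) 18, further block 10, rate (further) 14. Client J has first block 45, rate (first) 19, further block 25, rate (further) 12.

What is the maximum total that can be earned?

Rank every tier by rate: Client Z/T1 20 > Client J/T1 19 > Client Y/T1 18 > Client H/T1 17 > Client Y/T2 14 > Client J/T2 12 > Client H/T2 10 > Client Z/T2 3.
Client Z T1 at 20: fill all 30 ; 70 left.
Client J T1 at 19: fill all 45 ; 25 left.
Client Y T1 at 18: fill all 10 ; 15 left.
Client H T1 at 17: fill all 10 ; 5 left.
Client Y T2 at 14: only 5 left, fill 5.
Total = 20×30 + 19×45 + 18×10 + 17×10 + 14×5 = 1875.

1875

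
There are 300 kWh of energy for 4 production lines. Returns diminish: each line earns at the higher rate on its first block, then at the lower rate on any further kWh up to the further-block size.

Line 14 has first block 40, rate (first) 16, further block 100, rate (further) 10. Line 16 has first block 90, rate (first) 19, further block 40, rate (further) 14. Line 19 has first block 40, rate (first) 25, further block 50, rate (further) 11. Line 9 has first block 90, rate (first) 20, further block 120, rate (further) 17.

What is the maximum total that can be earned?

Treat each block as its own option and order by rate: Line 19/T1 25 > Line 9/T1 20 > Line 16/T1 19 > Line 9/T2 17 > Line 14/T1 16 > Line 16/T2 14 > Line 19/T2 11 > Line 14/T2 10.
Fill Line 19 T1 block (40 at 25) → 260 left.
Line 9 T1 at 20: fill all 90 → 170 left.
Line 16 T1 at 19: fill all 90 → 80 left.
80 remain; put them into Line 9 T2 at 17.
Total = 25×40 + 20×90 + 19×90 + 17×80 = 5870.

5870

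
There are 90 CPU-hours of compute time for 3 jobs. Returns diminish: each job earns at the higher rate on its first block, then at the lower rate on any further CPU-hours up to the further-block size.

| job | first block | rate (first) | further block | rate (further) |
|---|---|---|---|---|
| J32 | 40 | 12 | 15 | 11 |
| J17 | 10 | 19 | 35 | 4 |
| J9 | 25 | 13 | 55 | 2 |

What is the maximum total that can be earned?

Treat each block as its own option and order by rate: J17/first 19 > J9/first 13 > J32/first 12 > J32/second 11 > J17/second 4 > J9/second 2.
J17 first at 19: fill all 10 → 80 left.
J9/first (13): +25 → 55 left.
J32/first (12): +40 → 15 left.
J32 second at 11: fill all 15 → 0 left.
Total = 19×10 + 13×25 + 12×40 + 11×15 = 1160.

1160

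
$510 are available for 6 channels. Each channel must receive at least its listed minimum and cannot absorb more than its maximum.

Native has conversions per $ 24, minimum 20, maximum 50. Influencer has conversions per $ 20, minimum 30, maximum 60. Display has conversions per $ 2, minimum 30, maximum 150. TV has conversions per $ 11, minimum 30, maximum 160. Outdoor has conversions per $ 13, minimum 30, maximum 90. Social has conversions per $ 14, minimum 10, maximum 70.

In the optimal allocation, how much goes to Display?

80

Meeting every minimum uses 20+30+30+30+30+10 = 150 $, leaving 360.
Rank by conversions per $: Native 24 > Influencer 20 > Social 14 > Outdoor 13 > TV 11 > Display 2.
Native: +30 to 50 (cap) → 330 left.
Influencer: +30 to 60 (cap) → 300 left.
Social: +60 to 70 (cap) → 240 left.
Give Outdoor 60 more to hit its cap of 90 → 180 left.
Give TV 130 more to hit its cap of 160 → 50 left.
Display: +50 (room for 120) → 80. Pool exhausted.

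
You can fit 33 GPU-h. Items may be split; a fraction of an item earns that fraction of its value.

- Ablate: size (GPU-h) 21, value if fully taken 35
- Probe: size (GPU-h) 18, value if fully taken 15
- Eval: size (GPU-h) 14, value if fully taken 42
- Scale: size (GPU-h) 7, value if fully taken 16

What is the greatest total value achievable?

78

Sort by value density: Eval 42/14≈3, Scale 16/7≈2.29, Ablate 35/21≈1.67, Probe 15/18≈0.833.
Take all of Eval (14 GPU-h, value 42) — 19 GPU-h left.
Scale: take in full, 7 GPU-h for value 16 — 12 left.
Only 12 GPU-h remain; take 12/21 of Ablate for value 35×12/21 = 20.
Total value = 78.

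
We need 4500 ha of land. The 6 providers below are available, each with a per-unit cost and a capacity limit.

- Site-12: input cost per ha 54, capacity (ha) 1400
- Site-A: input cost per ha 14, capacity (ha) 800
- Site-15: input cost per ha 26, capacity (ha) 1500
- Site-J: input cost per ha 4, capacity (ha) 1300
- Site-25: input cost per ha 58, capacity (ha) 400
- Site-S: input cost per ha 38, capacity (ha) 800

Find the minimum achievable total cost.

91200

Use providers in increasing cost order.
Take 1300 from Site-J at 4 → need 3200 more.
Site-A (14): use full 800 → 2400 ha to go.
Site-15 at 26: take all 1500 ha → 900 still needed.
Site-S (38): use full 800 → 100 ha to go.
Site-12 (54): take the remaining 100 → done.
Site-25: unused.
Cost = 1300×4 + 800×14 + 1500×26 + 800×38 + 100×54 = 91200.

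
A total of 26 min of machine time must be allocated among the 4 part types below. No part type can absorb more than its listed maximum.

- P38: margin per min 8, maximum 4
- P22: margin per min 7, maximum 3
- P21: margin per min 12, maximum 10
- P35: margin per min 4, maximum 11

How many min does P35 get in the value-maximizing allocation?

9

Order the part types by margin per min: P21 12 > P38 8 > P22 7 > P35 4.
P21 takes 10 to reach its cap of 10 ; 16 left.
P38: +4 to 4 (cap) ; 12 left.
Give P22 3 to hit its cap of 3 ; 9 left.
P35: +9 (room for 11) → 9. Pool exhausted.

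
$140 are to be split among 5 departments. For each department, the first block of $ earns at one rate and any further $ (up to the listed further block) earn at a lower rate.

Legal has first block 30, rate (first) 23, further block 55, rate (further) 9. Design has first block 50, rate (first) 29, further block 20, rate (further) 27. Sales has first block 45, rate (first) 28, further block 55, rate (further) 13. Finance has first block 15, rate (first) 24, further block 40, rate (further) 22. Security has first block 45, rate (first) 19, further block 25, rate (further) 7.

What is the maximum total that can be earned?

Treat each block as its own option and order by rate: Design/first 29 > Sales/first 28 > Design/second 27 > Finance/first 24 > Legal/first 23 > Finance/second 22 > Security/first 19 > Sales/second 13 > Legal/second 9 > Security/second 7.
Fill Design first block (50 at 29) ; 90 left.
Fill Sales first block (45 at 28) ; 45 left.
Design second at 27: fill all 20 ; 25 left.
Finance first at 24: fill all 15 ; 10 left.
Legal/first: +10 of 30 at 23; pool empty.
Total = 29×50 + 28×45 + 27×20 + 24×15 + 23×10 = 3840.

3840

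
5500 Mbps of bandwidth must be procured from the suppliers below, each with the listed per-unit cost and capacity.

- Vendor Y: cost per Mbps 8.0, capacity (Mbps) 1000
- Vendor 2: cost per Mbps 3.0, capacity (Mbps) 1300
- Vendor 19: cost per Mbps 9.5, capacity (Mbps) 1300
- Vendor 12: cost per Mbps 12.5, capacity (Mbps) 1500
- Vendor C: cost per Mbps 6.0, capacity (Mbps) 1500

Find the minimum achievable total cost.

38250

Use suppliers in increasing cost order.
Take 1300 from Vendor 2 at 3.0 — need 4200 more.
Vendor C at 6.0: take all 1500 Mbps — 2700 still needed.
Take 1000 from Vendor Y at 8.0 — need 1700 more.
Vendor 19 at 9.5: take all 1300 Mbps — 400 still needed.
Vendor 12 (12.5): take the remaining 400 — done.
Cost = 1300×3.0 + 1500×6.0 + 1000×8.0 + 1300×9.5 + 400×12.5 = 38250.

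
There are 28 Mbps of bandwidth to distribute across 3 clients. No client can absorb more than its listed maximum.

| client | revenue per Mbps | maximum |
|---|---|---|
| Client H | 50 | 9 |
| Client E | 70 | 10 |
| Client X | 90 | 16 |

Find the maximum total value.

Order the clients by revenue per Mbps: Client X 90 > Client E 70 > Client H 50.
Client X: +16 to 16 (cap) — 12 left.
Client E takes 10 to reach its cap of 10 — 2 left.
Client H has room for 9 but only 2 remain, so it gets 2.
Total = 50×2 + 70×10 + 90×16 = 2240.

2240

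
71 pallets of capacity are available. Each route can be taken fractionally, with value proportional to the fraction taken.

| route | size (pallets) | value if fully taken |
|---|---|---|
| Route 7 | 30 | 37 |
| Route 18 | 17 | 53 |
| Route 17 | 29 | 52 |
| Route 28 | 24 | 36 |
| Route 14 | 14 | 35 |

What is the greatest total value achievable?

Sort by value density: Route 18 53/17≈3.12, Route 14 35/14≈2.5, Route 17 52/29≈1.79, Route 28 36/24≈1.5, Route 7 37/30≈1.23.
Route 18: take in full, 17 pallets for value 53 → 54 left.
All 14 pallets of Route 14 fit (value 35) → 40 remain.
All 29 pallets of Route 17 fit (value 52) → 11 remain.
Only 11 pallets remain; take 11/24 of Route 28 for value 36×11/24 = 16.5.
Total value = 156.5.

156.5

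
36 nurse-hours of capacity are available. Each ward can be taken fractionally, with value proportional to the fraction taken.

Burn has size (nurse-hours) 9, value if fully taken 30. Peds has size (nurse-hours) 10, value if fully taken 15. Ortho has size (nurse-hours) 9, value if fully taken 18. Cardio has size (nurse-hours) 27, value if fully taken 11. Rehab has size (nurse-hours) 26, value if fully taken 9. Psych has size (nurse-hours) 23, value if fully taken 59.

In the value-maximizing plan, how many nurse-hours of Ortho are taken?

Sort by value density: Burn 30/9≈3.33, Psych 59/23≈2.57, Ortho 18/9≈2, Peds 15/10≈1.5, Cardio 11/27≈0.407, Rehab 9/26≈0.346.
All 9 nurse-hours of Burn fit (value 30) → 27 remain.
Take all of Psych (23 nurse-hours, value 59) → 4 nurse-hours left.
Fill the last 4 nurse-hours with part of Ortho: 4/9 of it earns 8.

4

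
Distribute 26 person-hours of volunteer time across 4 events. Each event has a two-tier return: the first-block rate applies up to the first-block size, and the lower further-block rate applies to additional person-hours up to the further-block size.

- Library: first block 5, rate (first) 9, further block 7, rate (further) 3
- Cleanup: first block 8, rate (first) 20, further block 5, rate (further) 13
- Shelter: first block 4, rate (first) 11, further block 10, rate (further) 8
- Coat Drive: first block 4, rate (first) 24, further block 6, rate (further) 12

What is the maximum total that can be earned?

426

Rank every tier by rate: Coat Drive/T1 24 > Cleanup/T1 20 > Cleanup/T2 13 > Coat Drive/T2 12 > Shelter/T1 11 > Library/T1 9 > Shelter/T2 8 > Library/T2 3.
Fill Coat Drive T1 block (4 at 24) ; 22 left.
Cleanup T1 at 20: fill all 8 ; 14 left.
Cleanup/T2 (13): +5 ; 9 left.
Coat Drive/T2 (12): +6 ; 3 left.
3 remain; put them into Shelter T1 at 11.
Total = 24×4 + 20×8 + 13×5 + 12×6 + 11×3 = 426.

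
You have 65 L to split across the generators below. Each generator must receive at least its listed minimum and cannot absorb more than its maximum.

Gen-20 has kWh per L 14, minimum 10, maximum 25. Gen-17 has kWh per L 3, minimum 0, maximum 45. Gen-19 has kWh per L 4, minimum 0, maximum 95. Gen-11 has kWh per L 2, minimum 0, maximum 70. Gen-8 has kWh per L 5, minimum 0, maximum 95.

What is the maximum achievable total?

550

Meeting every minimum uses 10+0+0+0+0 = 10 L, leaving 55.
Highest kWh per L first: Gen-20 14 > Gen-8 5 > Gen-19 4 > Gen-17 3 > Gen-11 2.
Give Gen-20 15 more to hit its cap of 25 — 40 left.
Gen-8: +40 (room for 95) → 40. Pool exhausted.
Total = 14×25 + 5×40 = 550.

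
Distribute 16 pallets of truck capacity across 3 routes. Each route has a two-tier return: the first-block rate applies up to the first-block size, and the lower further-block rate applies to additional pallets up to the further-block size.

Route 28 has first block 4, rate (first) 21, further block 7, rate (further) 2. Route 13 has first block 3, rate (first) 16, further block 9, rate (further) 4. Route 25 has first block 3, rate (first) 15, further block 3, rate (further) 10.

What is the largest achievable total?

Rank every tier by rate: Route 28/tier1 21 > Route 13/tier1 16 > Route 25/tier1 15 > Route 25/tier2 10 > Route 13/tier2 4 > Route 28/tier2 2.
Fill Route 28 tier1 block (4 at 21) → 12 left.
Route 13/tier1 (16): +3 → 9 left.
Fill Route 25 tier1 block (3 at 15) → 6 left.
Route 25/tier2 (10): +3 → 3 left.
Route 13 tier2 at 4: only 3 left, fill 3.
Total = 21×4 + 16×3 + 15×3 + 10×3 + 4×3 = 219.

219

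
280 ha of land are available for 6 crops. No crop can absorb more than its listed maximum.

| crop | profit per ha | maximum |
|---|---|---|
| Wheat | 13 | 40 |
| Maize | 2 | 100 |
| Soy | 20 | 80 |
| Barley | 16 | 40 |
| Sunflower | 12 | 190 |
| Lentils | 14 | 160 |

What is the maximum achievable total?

Highest profit per ha first: Soy 20 > Barley 16 > Lentils 14 > Wheat 13 > Sunflower 12 > Maize 2.
Soy takes 80 to reach its cap of 80 ; 200 left.
Barley: +40 to 40 (cap) ; 160 left.
Lentils: +160 to 160 (cap) ; 0 left.
Total = 20×80 + 16×40 + 14×160 = 4480.

4480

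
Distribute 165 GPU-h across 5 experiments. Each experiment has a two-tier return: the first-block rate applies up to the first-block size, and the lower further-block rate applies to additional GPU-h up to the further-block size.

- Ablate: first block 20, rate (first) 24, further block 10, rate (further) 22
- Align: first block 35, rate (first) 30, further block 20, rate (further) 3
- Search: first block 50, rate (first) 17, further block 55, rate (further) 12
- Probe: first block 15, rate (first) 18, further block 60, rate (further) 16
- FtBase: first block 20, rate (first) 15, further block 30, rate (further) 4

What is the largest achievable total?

3430

Rank every tier by rate: Align/T1 30 > Ablate/T1 24 > Ablate/T2 22 > Probe/T1 18 > Search/T1 17 > Probe/T2 16 > FtBase/T1 15 > Search/T2 12 > FtBase/T2 4 > Align/T2 3.
Align T1 at 30: fill all 35 — 130 left.
Ablate T1 at 24: fill all 20 — 110 left.
Fill Ablate T2 block (10 at 22) — 100 left.
Fill Probe T1 block (15 at 18) — 85 left.
Fill Search T1 block (50 at 17) — 35 left.
35 remain; put them into Probe T2 at 16.
Total = 30×35 + 24×20 + 22×10 + 18×15 + 17×50 + 16×35 = 3430.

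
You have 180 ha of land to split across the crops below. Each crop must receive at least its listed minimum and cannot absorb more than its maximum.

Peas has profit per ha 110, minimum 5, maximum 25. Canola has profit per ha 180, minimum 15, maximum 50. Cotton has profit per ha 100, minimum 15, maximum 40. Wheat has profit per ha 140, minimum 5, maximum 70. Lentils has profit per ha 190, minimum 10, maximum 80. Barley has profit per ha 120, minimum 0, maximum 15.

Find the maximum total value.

30450

Meeting every minimum uses 5+15+15+5+10+0 = 50 ha, leaving 130.
Highest profit per ha first: Lentils 190 > Canola 180 > Wheat 140 > Barley 120 > Peas 110 > Cotton 100.
Lentils: +70 to 80 (cap) → 60 left.
Give Canola 35 more to hit its cap of 50 → 25 left.
Only 25 left; Wheat takes them to reach 30.
Total = 110×5 + 180×50 + 100×15 + 140×30 + 190×80 = 30450.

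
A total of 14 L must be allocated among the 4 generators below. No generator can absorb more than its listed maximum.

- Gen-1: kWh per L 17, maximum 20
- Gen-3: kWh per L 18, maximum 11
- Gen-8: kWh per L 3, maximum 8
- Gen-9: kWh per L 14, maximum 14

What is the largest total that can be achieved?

Rank by kWh per L: Gen-3 18 > Gen-1 17 > Gen-9 14 > Gen-8 3.
Gen-3: +11 to 11 (cap) ; 3 left.
Gen-1: +3 (room for 20) → 3. Pool exhausted.
Total = 17×3 + 18×11 = 249.

249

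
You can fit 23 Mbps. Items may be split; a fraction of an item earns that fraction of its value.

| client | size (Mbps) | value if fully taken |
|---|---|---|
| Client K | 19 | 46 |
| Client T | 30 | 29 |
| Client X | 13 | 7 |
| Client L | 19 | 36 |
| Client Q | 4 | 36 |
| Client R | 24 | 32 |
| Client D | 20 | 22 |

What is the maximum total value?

82

Rank by value-to-size ratio: Client Q 36/4≈9, Client K 46/19≈2.42, Client L 36/19≈1.89, Client R 32/24≈1.33, Client D 22/20≈1.1, Client T 29/30≈0.967, Client X 7/13≈0.538.
Take all of Client Q (4 Mbps, value 36) ; 19 Mbps left.
Client K: take in full, 19 Mbps for value 46 ; 0 left.
Total value = 82.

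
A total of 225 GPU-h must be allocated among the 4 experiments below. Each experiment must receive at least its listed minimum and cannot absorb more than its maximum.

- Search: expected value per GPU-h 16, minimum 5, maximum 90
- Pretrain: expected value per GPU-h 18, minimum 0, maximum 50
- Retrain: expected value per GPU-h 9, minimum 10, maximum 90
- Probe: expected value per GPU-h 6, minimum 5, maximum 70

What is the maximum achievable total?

3090

Meeting every minimum uses 5+0+10+5 = 20 GPU-h, leaving 205.
Highest expected value per GPU-h first: Pretrain 18 > Search 16 > Retrain 9 > Probe 6.
Pretrain: +50 to 50 (cap) ; 155 left.
Give Search 85 more to hit its cap of 90 ; 70 left.
Retrain has room for 80 more but only 70 remain, so it gets 80.
Total = 16×90 + 18×50 + 9×80 + 6×5 = 3090.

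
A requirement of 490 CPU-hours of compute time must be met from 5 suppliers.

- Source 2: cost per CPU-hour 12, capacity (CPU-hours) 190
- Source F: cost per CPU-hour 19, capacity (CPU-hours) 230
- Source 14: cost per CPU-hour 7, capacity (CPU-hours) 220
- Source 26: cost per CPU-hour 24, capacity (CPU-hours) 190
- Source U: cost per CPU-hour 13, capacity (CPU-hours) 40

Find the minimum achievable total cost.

5100

Fill from the cheapest supplier first.
Take 220 from Source 14 at 7 → need 270 more.
Take 190 from Source 2 at 12 → need 80 more.
Source U (13): use full 40 → 40 CPU-hours to go.
Take 40 from Source F at 19 to finish.
Source 26: unused.
Cost = 220×7 + 190×12 + 40×13 + 40×19 = 5100.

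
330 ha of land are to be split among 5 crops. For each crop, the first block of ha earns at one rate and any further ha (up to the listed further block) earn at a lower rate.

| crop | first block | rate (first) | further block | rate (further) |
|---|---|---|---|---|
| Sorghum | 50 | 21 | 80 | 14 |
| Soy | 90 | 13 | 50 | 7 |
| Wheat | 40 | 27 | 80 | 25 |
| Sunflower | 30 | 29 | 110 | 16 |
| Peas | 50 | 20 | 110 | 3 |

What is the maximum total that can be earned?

Rank every tier by rate: Sunflower/T1 29 > Wheat/T1 27 > Wheat/T2 25 > Sorghum/T1 21 > Peas/T1 20 > Sunflower/T2 16 > Sorghum/T2 14 > Soy/T1 13 > Soy/T2 7 > Peas/T2 3.
Sunflower T1 at 29: fill all 30 ; 300 left.
Wheat/T1 (27): +40 ; 260 left.
Fill Wheat T2 block (80 at 25) ; 180 left.
Sorghum/T1 (21): +50 ; 130 left.
Fill Peas T1 block (50 at 20) ; 80 left.
Sunflower/T2: +80 of 110 at 16; pool empty.
Total = 29×30 + 27×40 + 25×80 + 21×50 + 20×50 + 16×80 = 7280.

7280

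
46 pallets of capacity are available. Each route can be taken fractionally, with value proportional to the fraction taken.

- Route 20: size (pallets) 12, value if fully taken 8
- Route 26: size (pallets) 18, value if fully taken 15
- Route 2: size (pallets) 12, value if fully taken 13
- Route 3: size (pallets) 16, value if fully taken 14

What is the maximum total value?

42

Best value per unit of size first: Route 2 13/12≈1.08, Route 3 14/16≈0.875, Route 26 15/18≈0.833, Route 20 8/12≈0.667.
All 12 pallets of Route 2 fit (value 13) → 34 remain.
Take all of Route 3 (16 pallets, value 14) → 18 pallets left.
All 18 pallets of Route 26 fit (value 15) → 0 remain.
Total value = 42.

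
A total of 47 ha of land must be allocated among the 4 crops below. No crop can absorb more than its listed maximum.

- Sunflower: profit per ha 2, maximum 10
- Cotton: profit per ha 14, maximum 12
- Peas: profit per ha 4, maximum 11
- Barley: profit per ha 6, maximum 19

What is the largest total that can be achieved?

336

Order the crops by profit per ha: Cotton 14 > Barley 6 > Peas 4 > Sunflower 2.
Cotton takes 12 to reach its cap of 12 ; 35 left.
Barley: +19 to 19 (cap) ; 16 left.
Peas takes 11 to reach its cap of 11 ; 5 left.
Only 5 left; Sunflower takes them to reach 5.
Total = 2×5 + 14×12 + 4×11 + 6×19 = 336.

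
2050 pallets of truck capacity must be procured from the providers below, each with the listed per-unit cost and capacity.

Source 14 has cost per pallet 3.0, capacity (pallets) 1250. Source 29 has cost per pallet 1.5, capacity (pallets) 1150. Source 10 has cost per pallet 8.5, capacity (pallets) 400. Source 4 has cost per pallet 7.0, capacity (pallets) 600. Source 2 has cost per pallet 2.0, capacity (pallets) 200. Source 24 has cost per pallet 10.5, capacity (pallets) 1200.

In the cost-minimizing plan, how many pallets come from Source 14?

700

Fill from the cheapest provider first.
Take 1150 from Source 29 at 1.5 ; need 900 more.
Take 200 from Source 2 at 2.0 ; need 700 more.
Source 14 (3.0): take the remaining 700 ; done.
Source 4, Source 10, Source 24: unused.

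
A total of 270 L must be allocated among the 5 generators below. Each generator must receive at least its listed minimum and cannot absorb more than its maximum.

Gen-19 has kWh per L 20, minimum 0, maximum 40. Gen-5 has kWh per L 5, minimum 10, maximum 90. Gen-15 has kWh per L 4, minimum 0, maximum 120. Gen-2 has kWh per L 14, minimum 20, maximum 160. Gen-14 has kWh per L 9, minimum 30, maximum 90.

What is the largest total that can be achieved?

3630

Meeting every minimum uses 0+10+0+20+30 = 60 L, leaving 210.
Highest kWh per L first: Gen-19 20 > Gen-2 14 > Gen-14 9 > Gen-5 5 > Gen-15 4.
Give Gen-19 40 more to hit its cap of 40 ; 170 left.
Gen-2 takes 140 more to reach its cap of 160 ; 30 left.
Only 30 left; Gen-14 takes them to reach 60.
Total = 20×40 + 5×10 + 14×160 + 9×60 = 3630.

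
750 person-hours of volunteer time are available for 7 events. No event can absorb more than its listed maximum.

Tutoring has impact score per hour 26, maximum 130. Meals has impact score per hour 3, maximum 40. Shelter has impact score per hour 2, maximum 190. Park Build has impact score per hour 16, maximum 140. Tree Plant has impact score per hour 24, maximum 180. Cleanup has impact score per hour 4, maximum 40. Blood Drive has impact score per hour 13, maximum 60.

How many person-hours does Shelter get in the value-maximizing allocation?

160

Highest impact score per hour first: Tutoring 26 > Tree Plant 24 > Park Build 16 > Blood Drive 13 > Cleanup 4 > Meals 3 > Shelter 2.
Tutoring: +130 to 130 (cap) → 620 left.
Tree Plant takes 180 to reach its cap of 180 → 440 left.
Park Build takes 140 to reach its cap of 140 → 300 left.
Blood Drive takes 60 to reach its cap of 60 → 240 left.
Cleanup takes 40 to reach its cap of 40 → 200 left.
Meals takes 40 to reach its cap of 40 → 160 left.
Shelter: +160 (room for 190) → 160. Pool exhausted.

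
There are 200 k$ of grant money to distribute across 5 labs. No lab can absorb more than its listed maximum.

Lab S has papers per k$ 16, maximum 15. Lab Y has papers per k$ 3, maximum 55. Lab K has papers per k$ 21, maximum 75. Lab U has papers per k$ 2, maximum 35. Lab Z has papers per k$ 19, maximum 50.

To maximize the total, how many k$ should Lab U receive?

Highest papers per k$ first: Lab K 21 > Lab Z 19 > Lab S 16 > Lab Y 3 > Lab U 2.
Lab K takes 75 to reach its cap of 75 → 125 left.
Lab Z takes 50 to reach its cap of 50 → 75 left.
Give Lab S 15 to hit its cap of 15 → 60 left.
Lab Y: +55 to 55 (cap) → 5 left.
Only 5 left; Lab U takes them to reach 5.

5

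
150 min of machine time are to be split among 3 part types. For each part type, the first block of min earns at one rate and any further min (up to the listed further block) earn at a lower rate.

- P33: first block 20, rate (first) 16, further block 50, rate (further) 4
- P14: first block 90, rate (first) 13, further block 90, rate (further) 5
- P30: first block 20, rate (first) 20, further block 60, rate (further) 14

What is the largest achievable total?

2210

Order all 6 blocks by rate: P30/tier1 20 > P33/tier1 16 > P30/tier2 14 > P14/tier1 13 > P14/tier2 5 > P33/tier2 4.
P30 tier1 at 20: fill all 20 → 130 left.
P33/tier1 (16): +20 → 110 left.
Fill P30 tier2 block (60 at 14) → 50 left.
50 remain; put them into P14 tier1 at 13.
Total = 20×20 + 16×20 + 14×60 + 13×50 = 2210.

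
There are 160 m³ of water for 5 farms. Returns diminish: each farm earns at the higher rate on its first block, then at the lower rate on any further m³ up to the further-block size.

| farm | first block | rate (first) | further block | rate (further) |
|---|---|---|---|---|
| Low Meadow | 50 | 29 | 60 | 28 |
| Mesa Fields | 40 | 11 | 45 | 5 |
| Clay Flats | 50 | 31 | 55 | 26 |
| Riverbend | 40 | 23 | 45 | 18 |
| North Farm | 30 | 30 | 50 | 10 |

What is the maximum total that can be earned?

4740

Rank every tier by rate: Clay Flats/tier1 31 > North Farm/tier1 30 > Low Meadow/tier1 29 > Low Meadow/tier2 28 > Clay Flats/tier2 26 > Riverbend/tier1 23 > Riverbend/tier2 18 > Mesa Fields/tier1 11 > North Farm/tier2 10 > Mesa Fields/tier2 5.
Clay Flats/tier1 (31): +50 → 110 left.
North Farm tier1 at 30: fill all 30 → 80 left.
Low Meadow/tier1 (29): +50 → 30 left.
30 remain; put them into Low Meadow tier2 at 28.
Total = 31×50 + 30×30 + 29×50 + 28×30 = 4740.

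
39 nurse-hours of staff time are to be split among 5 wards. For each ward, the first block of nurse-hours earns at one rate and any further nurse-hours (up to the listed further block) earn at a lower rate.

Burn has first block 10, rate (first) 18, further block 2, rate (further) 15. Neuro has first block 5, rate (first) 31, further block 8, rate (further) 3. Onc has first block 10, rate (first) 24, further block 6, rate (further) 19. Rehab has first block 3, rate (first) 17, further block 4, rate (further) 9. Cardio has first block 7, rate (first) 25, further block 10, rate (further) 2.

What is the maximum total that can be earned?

Treat each block as its own option and order by rate: Neuro/tier1 31 > Cardio/tier1 25 > Onc/tier1 24 > Onc/tier2 19 > Burn/tier1 18 > Rehab/tier1 17 > Burn/tier2 15 > Rehab/tier2 9 > Neuro/tier2 3 > Cardio/tier2 2.
Neuro/tier1 (31): +5 — 34 left.
Cardio/tier1 (25): +7 — 27 left.
Onc tier1 at 24: fill all 10 — 17 left.
Onc tier2 at 19: fill all 6 — 11 left.
Burn/tier1 (18): +10 — 1 left.
Rehab tier1 at 17: only 1 left, fill 1.
Total = 31×5 + 25×7 + 24×10 + 19×6 + 18×10 + 17×1 = 881.

881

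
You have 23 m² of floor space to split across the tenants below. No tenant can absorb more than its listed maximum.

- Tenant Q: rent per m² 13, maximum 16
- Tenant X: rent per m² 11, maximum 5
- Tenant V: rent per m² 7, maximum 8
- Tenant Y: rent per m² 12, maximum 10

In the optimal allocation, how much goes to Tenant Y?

Rank by rent per m²: Tenant Q 13 > Tenant Y 12 > Tenant X 11 > Tenant V 7.
Give Tenant Q 16 to hit its cap of 16 → 7 left.
Tenant Y: +7 (room for 10) → 7. Pool exhausted.

7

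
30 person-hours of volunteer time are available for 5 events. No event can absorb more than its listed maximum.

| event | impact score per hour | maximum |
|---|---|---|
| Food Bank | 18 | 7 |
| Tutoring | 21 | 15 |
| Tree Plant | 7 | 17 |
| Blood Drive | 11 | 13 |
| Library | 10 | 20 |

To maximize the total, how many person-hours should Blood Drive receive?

8

Rank by impact score per hour: Tutoring 21 > Food Bank 18 > Blood Drive 11 > Library 10 > Tree Plant 7.
Give Tutoring 15 to hit its cap of 15 ; 15 left.
Food Bank takes 7 to reach its cap of 7 ; 8 left.
Blood Drive has room for 13 but only 8 remain, so it gets 8.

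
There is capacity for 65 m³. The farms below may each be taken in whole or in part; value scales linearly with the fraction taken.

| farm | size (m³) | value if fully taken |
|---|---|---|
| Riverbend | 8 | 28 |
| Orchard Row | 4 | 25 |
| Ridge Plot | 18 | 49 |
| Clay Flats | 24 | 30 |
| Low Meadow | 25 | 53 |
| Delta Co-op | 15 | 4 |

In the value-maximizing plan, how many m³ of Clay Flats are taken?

Rank by value-to-size ratio: Orchard Row 25/4≈6.25, Riverbend 28/8≈3.5, Ridge Plot 49/18≈2.72, Low Meadow 53/25≈2.12, Clay Flats 30/24≈1.25, Delta Co-op 4/15≈0.267.
Take all of Orchard Row (4 m³, value 25) — 61 m³ left.
Riverbend: take in full, 8 m³ for value 28 — 53 left.
Ridge Plot: take in full, 18 m³ for value 49 — 35 left.
Low Meadow: take in full, 25 m³ for value 53 — 10 left.
10 m³ left: a 10/24 share of Clay Flats gives 30×10/24 = 12.5.

10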